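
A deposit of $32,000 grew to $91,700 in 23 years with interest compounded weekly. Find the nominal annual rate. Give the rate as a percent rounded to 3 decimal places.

4.579%

The 1196-period growth factor is 91,700/32,000 = 2.86563.
r/52 = 2.86563^(1/1196) − 1 ≈ 0.000880644, so r ≈ 52·0.000880644 = 4.57935%.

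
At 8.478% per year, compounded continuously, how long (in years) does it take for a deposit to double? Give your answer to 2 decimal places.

8.18 years

e^(0.08478t) = 2, so 0.08478t = ln 2 ≈ 0.69315.
t ≈ 0.69315/0.08478 ≈ 8.1758.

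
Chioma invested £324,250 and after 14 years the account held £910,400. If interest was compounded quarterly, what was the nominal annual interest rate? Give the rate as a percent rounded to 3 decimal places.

The 56-period growth factor is 910,400/324,250 = 2.80771.
r/4 = 2.80771^(1/56) − 1 ≈ 0.0186061, so r ≈ 4·0.0186061 = 7.44246%.

7.442%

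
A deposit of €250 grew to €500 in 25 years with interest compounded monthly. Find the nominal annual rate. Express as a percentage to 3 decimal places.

(1 + r/12)^300 = 500/250 = 2.
1 + r/12 = 2^(1/300) ≈ 1.002313, so r/12 ≈ 0.00231316.
r ≈ 12·0.00231316 = 2.77579%.

2.776%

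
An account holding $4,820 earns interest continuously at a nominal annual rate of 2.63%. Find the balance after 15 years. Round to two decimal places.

$7,151.16

A = P·e^(rt) = 4,820·e^(0.0263·15) = 4,820·e^0.3945.
e^0.3945 ≈ 1.483642184, so A ≈ 7,151.1553.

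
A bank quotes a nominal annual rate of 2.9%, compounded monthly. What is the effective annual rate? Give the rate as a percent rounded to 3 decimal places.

EAR = (1 + 2.9%/12)^12 − 1 = (1 + 0.00241667)^12 − 1.
(1 + 0.00241667)^12 ≈ 1.029389, so EAR ≈ 2.93886%.

2.939%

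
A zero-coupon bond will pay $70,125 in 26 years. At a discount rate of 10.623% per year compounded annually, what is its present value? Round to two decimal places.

$5,080.33

Annual rate = 10.623% = 0.10623; 26 periods.
P = 70,125/(1 + 0.10623)^26 ≈ 70,125/13.803246113 ≈ 5,080.3267.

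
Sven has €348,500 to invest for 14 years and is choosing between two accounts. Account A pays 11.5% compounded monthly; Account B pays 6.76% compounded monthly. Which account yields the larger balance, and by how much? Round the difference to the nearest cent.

Account A growth factor: (1 + 0.115/12)^168 ≈ 4.964608054663; balance ≈ 1,730,165.9071.
Account B growth factor: (1 + 0.0676/12)^168 ≈ 2.56958466197; balance ≈ 895,500.2547.
Account A is larger by 834,665.6524.

Account A, by €834,665.65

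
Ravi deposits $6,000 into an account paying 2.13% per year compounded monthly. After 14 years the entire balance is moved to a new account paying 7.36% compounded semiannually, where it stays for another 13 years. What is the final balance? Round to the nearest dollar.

$20,683

Phase 1: 6,000·(1 + 0.001775)^168 ≈ 8,082.4507.
Phase 2: 8,082.4507·(1 + 0.0368)^26 ≈ 20,682.9635.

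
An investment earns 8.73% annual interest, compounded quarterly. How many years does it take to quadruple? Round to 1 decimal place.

(1 + 0.021825)^(4t) = 4.
4t = ln 4 / ln(1 + 0.021825) ≈ 1.3863/0.0215902 ≈ 64.2093.
t ≈ 16.0523.

16.1 years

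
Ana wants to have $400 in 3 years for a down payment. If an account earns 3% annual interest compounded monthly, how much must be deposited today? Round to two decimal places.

$365.61

Periodic rate = 3%/12 = 0.0025; 36 periods.
P = 400/(1 + 0.0025)^36 ≈ 400/1.0940514 ≈ 365.6135.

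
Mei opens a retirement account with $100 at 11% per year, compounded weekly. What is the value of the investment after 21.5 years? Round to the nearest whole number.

$1,062

Periodic rate = 11%/52 = 0.00211538; periods = 52·21.5 = 1118.
A = 100·(1 + 0.11/52)^1118 ≈ 100·10.61748404 ≈ 1,061.7484.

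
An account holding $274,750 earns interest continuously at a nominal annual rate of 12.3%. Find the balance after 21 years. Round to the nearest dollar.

A = P·e^(rt) = 274,750·e^(0.123·21) = 274,750·e^2.583.
e^2.583 ≈ 13.23678902069, so A ≈ 3,636,807.7834.

$3,636,808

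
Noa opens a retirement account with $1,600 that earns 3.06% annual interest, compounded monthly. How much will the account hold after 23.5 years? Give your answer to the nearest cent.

$3,281.13

Periodic rate = 3.06%/12 = 0.00255; periods = 12·23.5 = 282.
A = 1,600·(1 + 0.00255)^282 ≈ 1,600·2.050707188 ≈ 3,281.1315.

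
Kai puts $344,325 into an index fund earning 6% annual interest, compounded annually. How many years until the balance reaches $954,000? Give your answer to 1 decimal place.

17.5 years

We need (1 + 0.06)^t = 2.7706, so t = ln 2.7706 / ln 1.06 ≈ 17.4892.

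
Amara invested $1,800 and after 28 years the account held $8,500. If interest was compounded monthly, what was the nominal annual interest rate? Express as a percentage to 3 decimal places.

The 336-period growth factor is 8,500/1,800 = 4.72222.
r/12 = 4.72222^(1/336) − 1 ≈ 0.00463057, so r ≈ 12·0.00463057 = 5.55668%.

5.557%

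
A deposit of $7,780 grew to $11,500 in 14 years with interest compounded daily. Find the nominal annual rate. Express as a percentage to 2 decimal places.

The 5110-period growth factor is 11,500/7,780 = 1.47815.
r/365 = 1.47815^(1/5110) − 1 ≈ 0.0000764786, so r ≈ 365·0.0000764786 = 2.79147%.

2.79%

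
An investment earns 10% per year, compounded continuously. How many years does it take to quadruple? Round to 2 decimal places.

e^(0.1t) = 4, so 0.1t = ln 4 ≈ 1.3863.
t ≈ 1.3863/0.1 ≈ 13.8629.

13.86 years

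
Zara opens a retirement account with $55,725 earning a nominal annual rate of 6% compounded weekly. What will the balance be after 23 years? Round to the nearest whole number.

Growth factor = (1 + 0.06/52)^1196 ≈ 3.971740684.
A ≈ 55,725 × 3.971740684 ≈ 221,325.2496.

$221,325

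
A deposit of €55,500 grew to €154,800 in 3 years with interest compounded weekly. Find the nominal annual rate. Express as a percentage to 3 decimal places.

The 156-period growth factor is 154,800/55,500 = 2.78919.
r/52 = 2.78919^(1/156) − 1 ≈ 0.00659699, so r ≈ 52·0.00659699 = 34.30436%.

34.304%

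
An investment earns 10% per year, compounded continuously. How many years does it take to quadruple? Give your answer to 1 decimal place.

13.9 years

e^(0.1t) = 4, so 0.1t = ln 4 ≈ 1.3863.
t ≈ 1.3863/0.1 ≈ 13.8629.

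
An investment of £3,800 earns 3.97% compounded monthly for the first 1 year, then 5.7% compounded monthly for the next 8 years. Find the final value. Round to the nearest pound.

£6,231

Phase 1: 3,800·(1 + 0.0397/12)^12 ≈ 3,953.6355.
Phase 2: 3,953.6355·(1 + 0.00475)^96 ≈ 6,231.1192.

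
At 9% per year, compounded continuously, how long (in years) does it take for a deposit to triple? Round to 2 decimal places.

e^(0.09t) = 3, so 0.09t = ln 3 ≈ 1.0986.
t ≈ 1.0986/0.09 ≈ 12.2068.

12.21 years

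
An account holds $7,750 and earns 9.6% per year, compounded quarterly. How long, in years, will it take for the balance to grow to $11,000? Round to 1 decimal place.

(1 + 0.024)^(4t) = 11,000/7,750 = 1.4194.
4t·ln(1 + 0.024) = ln(1.4194); 4t = 0.3502/0.0237165 ≈ 14.7662.
t ≈ 3.6915 years.

3.7 years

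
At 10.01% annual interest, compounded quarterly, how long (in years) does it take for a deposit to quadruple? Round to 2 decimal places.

14.02 years

(1 + 0.025025)^(4t) = 4.
4t = ln 4 / ln(1 + 0.025025) ≈ 1.3863/0.024717 ≈ 56.0867.
t ≈ 14.0217.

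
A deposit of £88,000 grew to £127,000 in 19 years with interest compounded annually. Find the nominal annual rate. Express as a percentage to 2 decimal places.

1.95%

The 19-period growth factor is 127,000/88,000 = 1.44318.
r = 1.44318^(1/19) − 1 ≈ 0.0194955, i.e. 1.94955%.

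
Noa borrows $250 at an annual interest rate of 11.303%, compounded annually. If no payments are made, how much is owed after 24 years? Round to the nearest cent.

Growth factor = (1 + 0.11303)^24 ≈ 13.06666887.
A ≈ 250 × 13.06666887 ≈ 3,266.6672.

$3,266.67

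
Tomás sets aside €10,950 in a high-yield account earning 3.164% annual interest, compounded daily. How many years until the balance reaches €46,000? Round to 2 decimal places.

We need (1 + 0.0000866849)^(365t) = 4.2009, so 365t = ln 4.2009 / ln 1.000087 ≈ 16558.4044.
t ≈ 16558.4044/365 = 45.3655 years.

45.37 years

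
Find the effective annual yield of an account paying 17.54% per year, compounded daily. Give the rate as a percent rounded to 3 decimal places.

One year is 365 periods at 0.000480548 each: (1 + 0.000480548)^365 ≈ 1.191673.
EAR = 1.191673 − 1 ≈ 19.16726%.

19.167%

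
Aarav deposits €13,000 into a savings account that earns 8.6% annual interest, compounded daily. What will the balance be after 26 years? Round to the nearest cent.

Periodic rate = 8.6%/365 = 0.000235616; periods = 365·26 = 9490.
A = 13,000·(1 + 0.086/365)^9490 ≈ 13,000·9.35336921452 ≈ 121,593.7998.

€121,593.80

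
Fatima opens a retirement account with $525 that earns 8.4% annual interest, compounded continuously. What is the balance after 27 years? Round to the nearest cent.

A = P·e^(rt) = 525·e^(0.084·27) = 525·e^2.268.
e^2.268 ≈ 9.660061358, so A ≈ 5,071.5322.

$5,071.53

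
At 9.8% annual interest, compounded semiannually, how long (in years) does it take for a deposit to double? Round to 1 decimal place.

7.2 years

(1 + 0.049)^(2t) = 2.
2t = ln 2 / ln(1 + 0.049) ≈ 0.69315/0.0478373 ≈ 14.4897.
t ≈ 7.2448.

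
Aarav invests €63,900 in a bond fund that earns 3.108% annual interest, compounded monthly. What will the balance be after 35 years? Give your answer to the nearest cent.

€189,371.95

Growth factor = (1 + 0.00259)^420 ≈ 2.96356734451.
A ≈ 63,900 × 2.96356734451 ≈ 189,371.9533.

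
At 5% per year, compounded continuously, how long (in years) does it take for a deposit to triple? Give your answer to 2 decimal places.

21.97 years

e^(0.05t) = 3, so 0.05t = ln 3 ≈ 1.0986.
t ≈ 1.0986/0.05 ≈ 21.9722.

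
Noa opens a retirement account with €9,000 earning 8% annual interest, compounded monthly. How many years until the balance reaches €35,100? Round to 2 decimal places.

17.07 years

We need (1 + 0.00666667)^(12t) = 3.9, so 12t = ln 3.9 / ln 1.006667 ≈ 204.8262.
t ≈ 204.8262/12 = 17.0689 years.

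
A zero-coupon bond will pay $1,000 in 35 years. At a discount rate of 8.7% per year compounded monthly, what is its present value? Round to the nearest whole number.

$48

Periodic rate = 8.7%/12 = 0.00725; 420 periods.
P = 1,000/(1 + 0.00725)^420 ≈ 1,000/20.7804977 ≈ 48.1220.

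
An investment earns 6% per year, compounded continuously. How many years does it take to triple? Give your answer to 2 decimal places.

e^(0.06t) = 3, so 0.06t = ln 3 ≈ 1.0986.
t ≈ 1.0986/0.06 ≈ 18.3102.

18.31 years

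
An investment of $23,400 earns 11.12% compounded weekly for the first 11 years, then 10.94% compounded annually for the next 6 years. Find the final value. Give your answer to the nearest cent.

After 11 years at 11.12%: 23,400 × 3.39360907342 ≈ 79,410.4523.
Then 6 years at 10.94%: 79,410.4523 × 1.86435653448 ≈ 148,049.3957.

$148,049.40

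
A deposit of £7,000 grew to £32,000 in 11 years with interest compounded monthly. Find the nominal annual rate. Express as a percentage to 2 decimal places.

The 132-period growth factor is 32,000/7,000 = 4.57143.
r/12 = 4.57143^(1/132) − 1 ≈ 0.0115804, so r ≈ 12·0.0115804 = 13.89644%.

13.90%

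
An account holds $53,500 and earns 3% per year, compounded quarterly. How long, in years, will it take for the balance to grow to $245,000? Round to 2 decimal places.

50.91 years

(1 + 0.0075)^(4t) = 245,000/53,500 = 4.5794.
4t·ln(1 + 0.0075) = ln(4.5794); 4t = 1.5216/0.00747201 ≈ 203.6367.
t ≈ 50.9092 years.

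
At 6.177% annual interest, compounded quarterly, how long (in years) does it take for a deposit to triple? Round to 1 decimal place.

17.9 years

(1 + 0.0154425)^(4t) = 3.
4t = ln 3 / ln(1 + 0.0154425) ≈ 1.0986/0.0153245 ≈ 71.6900.
t ≈ 17.9225.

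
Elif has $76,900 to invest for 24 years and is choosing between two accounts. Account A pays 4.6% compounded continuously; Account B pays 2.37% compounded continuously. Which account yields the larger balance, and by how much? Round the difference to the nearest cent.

Account A, by $96,129.64

A: e^(0.046·24) = e^1.104 ≈ 3.01620675345, so 76,900 × 3.01620675345 ≈ 231,946.2993.
B: e^(0.0237·24) = e^0.5688 ≈ 1.76614640362, so 76,900 × 1.76614640362 ≈ 135,816.6584.
Difference ≈ 96,129.6409 in favor of A.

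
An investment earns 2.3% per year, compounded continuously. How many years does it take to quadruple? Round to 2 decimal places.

60.27 years

e^(0.023t) = 4, so 0.023t = ln 4 ≈ 1.3863.
t ≈ 1.3863/0.023 ≈ 60.2737.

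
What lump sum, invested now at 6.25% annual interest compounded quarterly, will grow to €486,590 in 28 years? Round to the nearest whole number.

€85,709

Periodic rate = 6.25%/4 = 0.015625; 112 periods.
P = 486,590/(1 + 0.015625)^112 ≈ 486,590/5.67726096542 ≈ 85,708.5843.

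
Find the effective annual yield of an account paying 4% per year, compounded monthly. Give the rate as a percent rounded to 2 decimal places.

EAR = (1 + 4%/12)^12 − 1 = (1 + 0.00333333)^12 − 1.
(1 + 0.00333333)^12 ≈ 1.040742, so EAR ≈ 4.07415%.

4.07%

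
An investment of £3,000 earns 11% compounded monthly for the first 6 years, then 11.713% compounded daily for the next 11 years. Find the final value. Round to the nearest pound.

£20,985

Phase 1: 3,000·(1 + 0.11/12)^72 ≈ 5,786.9515.
Phase 2: 5,786.9515·(1 + 0.11713/365)^4015 ≈ 20,985.4420.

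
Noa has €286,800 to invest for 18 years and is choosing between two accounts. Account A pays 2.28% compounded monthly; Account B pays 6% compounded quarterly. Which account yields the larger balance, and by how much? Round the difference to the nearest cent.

Account B, by €405,628.18

A: (1 + 0.0019)^216 ≈ 1.50683377727, so 286,800 × 1.50683377727 ≈ 432,159.9273.
B: (1 + 0.015)^72 ≈ 2.92115796069, so 286,800 × 2.92115796069 ≈ 837,788.1031.
Difference ≈ 405,628.1758 in favor of B.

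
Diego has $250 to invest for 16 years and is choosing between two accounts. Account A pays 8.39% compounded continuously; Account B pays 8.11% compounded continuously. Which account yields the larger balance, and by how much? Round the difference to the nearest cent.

Account A, by $41.93

Account A growth factor: e^(0.0839·16) = e^1.3424 ≈ 3.82822022; balance ≈ 957.0551.
Account B growth factor: e^(0.0811·16) = e^1.2976 ≈ 3.66050091; balance ≈ 915.1252.
Account A is larger by 41.9298.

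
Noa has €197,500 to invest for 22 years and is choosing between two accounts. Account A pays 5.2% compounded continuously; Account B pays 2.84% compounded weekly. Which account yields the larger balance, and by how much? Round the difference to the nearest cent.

Account A growth factor: e^(0.052·22) = e^1.144 ≈ 3.13930048618; balance ≈ 620,011.8460.
Account B growth factor: (1 + 0.0284/52)^1144 ≈ 1.86755379525; balance ≈ 368,841.8746.
Account A is larger by 251,169.9715.

Account A, by €251,169.97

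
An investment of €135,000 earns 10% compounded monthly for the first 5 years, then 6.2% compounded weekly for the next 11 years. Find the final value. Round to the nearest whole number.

€439,131

Phase 1: 135,000·(1 + 0.1/12)^60 ≈ 222,116.7062.
Phase 2: 222,116.7062·(1 + 0.062/52)^572 ≈ 439,130.5254.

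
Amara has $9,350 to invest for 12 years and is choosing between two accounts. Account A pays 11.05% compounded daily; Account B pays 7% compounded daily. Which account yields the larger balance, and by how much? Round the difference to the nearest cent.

A: (1 + 0.1105/365)^4380 ≈ 3.7651937625, so 9,350 × 3.7651937625 ≈ 35,204.5617.
B: (1 + 0.07/365)^4380 ≈ 2.3161804295, so 9,350 × 2.3161804295 ≈ 21,656.2870.
Difference ≈ 13,548.2747 in favor of A.

Account A, by $13,548.27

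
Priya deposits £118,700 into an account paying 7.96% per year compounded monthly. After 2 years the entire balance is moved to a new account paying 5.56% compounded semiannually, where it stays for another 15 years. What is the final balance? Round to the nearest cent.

£316,679.90

After 2 years at 7.96%: 118,700 × 1.17195619023 ≈ 139,111.1998.
Then 15 years at 5.56%: 139,111.1998 × 2.27645149169 ≈ 316,679.8982.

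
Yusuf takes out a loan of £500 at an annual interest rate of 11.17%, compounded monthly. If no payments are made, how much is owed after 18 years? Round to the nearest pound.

£3,699

Growth factor = (1 + 0.1117/12)^216 ≈ 7.398668116.
A ≈ 500 × 7.398668116 ≈ 3,699.3341.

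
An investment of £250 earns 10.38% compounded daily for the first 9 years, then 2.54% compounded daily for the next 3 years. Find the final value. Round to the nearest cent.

£686.58

After 9 years at 10.38%: 250 × 2.5448385 ≈ 636.2096.
Then 3 years at 2.54%: 636.2096 × 1.07917553 ≈ 686.5819.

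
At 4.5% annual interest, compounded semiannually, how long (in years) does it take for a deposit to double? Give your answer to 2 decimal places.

15.58 years

(1 + 0.0225)^(2t) = 2.
2t = ln 2 / ln(1 + 0.0225) ≈ 0.69315/0.0222506 ≈ 31.1518.
t ≈ 15.5759.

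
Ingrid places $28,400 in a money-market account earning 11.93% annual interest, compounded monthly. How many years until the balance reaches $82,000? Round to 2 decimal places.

We need (1 + 0.00994167)^(12t) = 2.8873, so 12t = ln 2.8873 / ln 1.009942 ≈ 107.1845.
t ≈ 107.1845/12 = 8.9320 years.

8.93 years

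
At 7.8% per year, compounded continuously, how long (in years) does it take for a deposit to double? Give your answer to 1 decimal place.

e^(0.078t) = 2, so 0.078t = ln 2 ≈ 0.69315.
t ≈ 0.69315/0.078 ≈ 8.8865.

8.9 years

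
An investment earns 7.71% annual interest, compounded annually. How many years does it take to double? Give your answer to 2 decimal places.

9.33 years

(1 + 0.0771)^t = 2.
t = ln 2 / ln(1 + 0.0771) ≈ 0.69315/0.0742722 ≈ 9.3325.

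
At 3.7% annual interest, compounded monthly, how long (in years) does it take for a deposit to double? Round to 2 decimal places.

18.76 years

(1 + 0.00308333)^(12t) = 2.
12t = ln 2 / ln(1 + 0.00308333) ≈ 0.69315/0.00307859 ≈ 225.1509.
t ≈ 18.7626.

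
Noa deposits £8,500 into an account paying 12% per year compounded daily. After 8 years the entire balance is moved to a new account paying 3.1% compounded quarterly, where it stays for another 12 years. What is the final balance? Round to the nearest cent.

£32,151.99

Phase 1: 8,500·(1 + 0.12/365)^2920 ≈ 22,195.9178.
Phase 2: 22,195.9178·(1 + 0.00775)^48 ≈ 32,151.9883.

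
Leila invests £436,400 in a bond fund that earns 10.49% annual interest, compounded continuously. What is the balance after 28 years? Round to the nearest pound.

£8,231,794

A = P·e^(rt) = 436,400·e^(0.1049·28) = 436,400·e^2.9372.
e^2.9372 ≈ 18.86295602354, so A ≈ 8,231,794.0087.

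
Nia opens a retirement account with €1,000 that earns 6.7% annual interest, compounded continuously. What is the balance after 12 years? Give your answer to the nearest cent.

A = P·e^(rt) = 1,000·e^(0.067·12) = 1,000·e^0.804.
e^0.804 ≈ 2.23446092, so A ≈ 2,234.4609.

€2,234.46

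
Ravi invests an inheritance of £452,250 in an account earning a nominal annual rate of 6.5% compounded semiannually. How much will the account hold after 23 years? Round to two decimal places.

£1,969,342.94

Growth factor = (1 + 0.0325)^46 ≈ 4.354544921644.
A ≈ 452,250 × 4.354544921644 ≈ 1,969,342.9408.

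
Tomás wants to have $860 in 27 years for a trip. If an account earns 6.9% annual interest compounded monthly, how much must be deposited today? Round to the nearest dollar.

Growth factor = (1 + 0.00575)^324 ≈ 6.40875048.
P = 860/6.40875048 ≈ 134.1915.

$134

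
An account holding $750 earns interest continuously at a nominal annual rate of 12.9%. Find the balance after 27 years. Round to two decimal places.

A = P·e^(rt) = 750·e^(0.129·27) = 750·e^3.483.
e^3.483 ≈ 32.557247457, so A ≈ 24,417.9356.

$24,417.94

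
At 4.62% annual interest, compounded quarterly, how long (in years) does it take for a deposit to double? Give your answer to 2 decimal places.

(1 + 0.01155)^(4t) = 2.
4t = ln 2 / ln(1 + 0.01155) ≈ 0.69315/0.0114838 ≈ 60.3587.
t ≈ 15.0897.

15.09 years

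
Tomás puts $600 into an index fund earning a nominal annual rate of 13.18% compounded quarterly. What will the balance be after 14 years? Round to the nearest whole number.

Periodic rate = 13.18%/4 = 0.03295; periods = 4·14 = 56.
A = 600·(1 + 0.03295)^56 ≈ 600·6.143852758 ≈ 3,686.3117.

$3,686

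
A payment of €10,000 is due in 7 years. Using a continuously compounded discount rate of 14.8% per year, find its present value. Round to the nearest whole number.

€3,549

P = A·e^(−rt) = 10,000·e^(−1.036).
e^(−1.036) ≈ 0.3548713321, so P ≈ 3,548.7133.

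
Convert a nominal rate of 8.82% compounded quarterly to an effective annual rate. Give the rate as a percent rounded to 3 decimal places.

9.116%

EAR = (1 + 8.82%/4)^4 − 1 = (1 + 0.02205)^4 − 1.
(1 + 0.02205)^4 ≈ 1.09116, so EAR ≈ 9.11603%.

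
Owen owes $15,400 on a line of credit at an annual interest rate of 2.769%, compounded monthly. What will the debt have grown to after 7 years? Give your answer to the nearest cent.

Periodic rate = 2.769%/12 = 0.0023075; periods = 12·7 = 84.
A = 15,400·(1 + 0.0023075)^84 ≈ 15,400·1.2136188874 ≈ 18,689.7309.

$18,689.73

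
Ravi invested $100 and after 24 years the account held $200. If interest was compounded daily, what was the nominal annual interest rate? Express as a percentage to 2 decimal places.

2.89%

(1 + r/365)^8760 = 200/100 = 2.
1 + r/365 = 2^(1/8760) ≈ 1.000079, so r/365 ≈ 0.0000791295.
r ≈ 365·0.0000791295 = 2.88823%.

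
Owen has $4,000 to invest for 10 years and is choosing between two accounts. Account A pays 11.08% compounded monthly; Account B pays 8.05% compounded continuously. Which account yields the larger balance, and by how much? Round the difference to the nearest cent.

Account A growth factor: (1 + 0.1108/12)^120 ≈ 3.0129389694; balance ≈ 12,051.7559.
Account B growth factor: e^(0.0805·10) = e^0.805 ≈ 2.236696499; balance ≈ 8,946.7860.
Account A is larger by 3,104.9699.

Account A, by $3,104.97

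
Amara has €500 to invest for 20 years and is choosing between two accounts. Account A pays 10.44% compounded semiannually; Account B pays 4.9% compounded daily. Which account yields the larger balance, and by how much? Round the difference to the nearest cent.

A: (1 + 0.0522)^40 ≈ 7.654765634, so 500 × 7.654765634 ≈ 3,827.3828.
B: (1 + 0.049/365)^7300 ≈ 2.664280993, so 500 × 2.664280993 ≈ 1,332.1405.
Difference ≈ 2,495.2423 in favor of A.

Account A, by €2,495.24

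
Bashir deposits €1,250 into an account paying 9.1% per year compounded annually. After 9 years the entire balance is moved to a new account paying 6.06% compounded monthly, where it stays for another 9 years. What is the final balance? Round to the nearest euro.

After 9 years at 9.1%: 1,250 × 2.189892294 ≈ 2,737.3654.
Then 9 years at 6.06%: 2,737.3654 × 1.722931988 ≈ 4,716.2944.

€4,716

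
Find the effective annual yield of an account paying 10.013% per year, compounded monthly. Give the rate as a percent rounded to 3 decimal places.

EAR = (1 + 10.013%/12)^12 − 1 = (1 + 0.00834417)^12 − 1.
(1 + 0.00834417)^12 ≈ 1.104856, so EAR ≈ 10.48555%.

10.486%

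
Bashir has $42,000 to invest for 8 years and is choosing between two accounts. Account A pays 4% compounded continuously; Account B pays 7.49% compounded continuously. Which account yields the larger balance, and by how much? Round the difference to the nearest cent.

A: e^(0.04·8) = e^0.32 ≈ 1.3771277643, so 42,000 × 1.3771277643 ≈ 57,839.3661.
B: e^(0.0749·8) = e^0.5992 ≈ 1.8206616883, so 42,000 × 1.8206616883 ≈ 76,467.7909.
Difference ≈ 18,628.4248 in favor of B.

Account B, by $18,628.42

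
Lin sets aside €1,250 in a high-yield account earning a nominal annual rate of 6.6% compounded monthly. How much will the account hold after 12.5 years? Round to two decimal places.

Periodic rate = 6.6%/12 = 0.0055; periods = 12·12.5 = 150.
A = 1,250·(1 + 0.0055)^150 ≈ 1,250·2.276728478 ≈ 2,845.9106.

€2,845.91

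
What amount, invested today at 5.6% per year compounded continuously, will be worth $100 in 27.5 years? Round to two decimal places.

$21.44

P = A·e^(−rt) = 100·e^(−1.54).
e^(−1.54) ≈ 0.2143811, so P ≈ 21.4381.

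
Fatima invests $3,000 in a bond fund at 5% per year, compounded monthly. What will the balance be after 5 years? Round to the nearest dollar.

Growth factor = (1 + 0.05/12)^60 ≈ 1.283358679.
A ≈ 3,000 × 1.283358679 ≈ 3,850.0760.

$3,850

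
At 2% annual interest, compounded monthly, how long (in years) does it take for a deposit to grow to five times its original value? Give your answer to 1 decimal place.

80.5 years

(1 + 0.00166667)^(12t) = 5.
12t = ln 5 / ln(1 + 0.00166667) ≈ 1.6094/0.00166528 ≈ 966.4672.
t ≈ 80.5389.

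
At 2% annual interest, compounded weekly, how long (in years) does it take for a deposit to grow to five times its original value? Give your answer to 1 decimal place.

80.5 years

(1 + 0.000384615)^(52t) = 5.
52t = ln 5 / ln(1 + 0.000384615) ≈ 1.6094/0.000384541 ≈ 4185.3432.
t ≈ 80.4874.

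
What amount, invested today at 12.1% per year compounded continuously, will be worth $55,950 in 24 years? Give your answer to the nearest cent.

P = A·e^(−rt) = 55,950·e^(−2.904).
e^(−2.904) ≈ 0.054803566776, so P ≈ 3,066.2596.

$3,066.26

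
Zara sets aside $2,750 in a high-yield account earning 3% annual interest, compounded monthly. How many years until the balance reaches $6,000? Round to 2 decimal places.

26.04 years

(1 + 0.0025)^(12t) = 6,000/2,750 = 2.1818.
12t·ln(1 + 0.0025) = ln(2.1818); 12t = 0.78016/0.00249688 ≈ 312.4533.
t ≈ 26.0378 years.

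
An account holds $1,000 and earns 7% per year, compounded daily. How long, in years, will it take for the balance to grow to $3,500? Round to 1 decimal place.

We need (1 + 0.000191781)^(365t) = 3.5, so 365t = ln 3.5 / ln 1.000192 ≈ 6532.8904.
t ≈ 6532.8904/365 = 17.8983 years.

17.9 years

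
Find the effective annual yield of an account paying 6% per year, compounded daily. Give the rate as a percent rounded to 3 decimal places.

6.183%

One year is 365 periods at 0.000164384 each: (1 + 0.000164384)^365 ≈ 1.061831.
EAR = 1.061831 − 1 ≈ 6.18313%.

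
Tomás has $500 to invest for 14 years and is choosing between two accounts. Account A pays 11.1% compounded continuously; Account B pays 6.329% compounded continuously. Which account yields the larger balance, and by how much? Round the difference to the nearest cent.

Account A growth factor: e^(0.111·14) = e^1.554 ≈ 4.730353805; balance ≈ 2,365.1769.
Account B growth factor: e^(0.06329·14) = e^0.88606 ≈ 2.425554117; balance ≈ 1,212.7771.
Account A is larger by 1,152.3998.

Account A, by $1,152.40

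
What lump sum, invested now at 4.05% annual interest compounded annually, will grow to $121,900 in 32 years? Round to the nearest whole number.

Annual rate = 4.05% = 0.0405; 32 periods.
P = 121,900/(1 + 0.0405)^32 ≈ 121,900/3.56243300303 ≈ 34,218.1874.

$34,218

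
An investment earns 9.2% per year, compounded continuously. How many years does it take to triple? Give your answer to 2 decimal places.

11.94 years

e^(0.092t) = 3, so 0.092t = ln 3 ≈ 1.0986.
t ≈ 1.0986/0.092 ≈ 11.9414.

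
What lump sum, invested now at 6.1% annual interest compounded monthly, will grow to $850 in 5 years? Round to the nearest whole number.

Periodic rate = 6.1%/12 = 0.00508333; 60 periods.
P = 850/(1 + 0.061/12)^60 ≈ 850/1.35557729 ≈ 627.0391.

$627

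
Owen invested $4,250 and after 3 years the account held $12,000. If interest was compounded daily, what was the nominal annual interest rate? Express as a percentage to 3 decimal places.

34.616%

The 1095-period growth factor is 12,000/4,250 = 2.82353.
r/365 = 2.82353^(1/1095) − 1 ≈ 0.000948383, so r ≈ 365·0.000948383 = 34.61599%.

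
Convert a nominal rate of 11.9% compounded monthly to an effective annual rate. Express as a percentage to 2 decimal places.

One year is 12 periods at 0.00991667 each: (1 + 0.00991667)^12 ≈ 1.12571.
EAR = 1.12571 − 1 ≈ 12.57099%.

12.57%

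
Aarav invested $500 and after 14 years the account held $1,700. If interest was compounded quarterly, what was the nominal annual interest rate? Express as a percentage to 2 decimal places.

(1 + r/4)^56 = 1,700/500 = 3.4.
1 + r/4 = 3.4^(1/56) ≈ 1.022094, so r/4 ≈ 0.0220937.
r ≈ 4·0.0220937 = 8.83746%.

8.84%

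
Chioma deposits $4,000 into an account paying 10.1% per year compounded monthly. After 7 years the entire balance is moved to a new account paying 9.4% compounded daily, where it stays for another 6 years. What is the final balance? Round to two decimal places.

Phase 1: 4,000·(1 + 0.101/12)^84 ≈ 8,087.6294.
Phase 2: 8,087.6294·(1 + 0.094/365)^2190 ≈ 14,214.5068.

$14,214.51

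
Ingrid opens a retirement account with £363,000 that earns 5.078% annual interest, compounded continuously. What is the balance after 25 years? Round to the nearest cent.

£1,291,943.35

A = P·e^(rt) = 363,000·e^(0.05078·25) = 363,000·e^1.2695.
e^1.2695 ≈ 3.559072581107, so A ≈ 1,291,943.3469.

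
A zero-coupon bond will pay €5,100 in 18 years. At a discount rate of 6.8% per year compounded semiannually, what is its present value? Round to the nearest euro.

Growth factor = (1 + 0.034)^36 ≈ 3.332263954.
P = 5,100/3.332263954 ≈ 1,530.4910.

€1,530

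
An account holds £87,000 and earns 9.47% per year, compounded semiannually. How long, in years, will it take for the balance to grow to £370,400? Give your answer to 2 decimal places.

15.66 years

We need (1 + 0.04735)^(2t) = 4.2575, so 2t = ln 4.2575 / ln 1.04735 ≈ 31.3138.
t ≈ 31.3138/2 = 15.6569 years.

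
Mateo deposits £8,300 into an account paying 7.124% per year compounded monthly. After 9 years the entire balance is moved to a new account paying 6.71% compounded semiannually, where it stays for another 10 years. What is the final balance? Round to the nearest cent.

£30,432.45

Phase 1: 8,300·(1 + 0.07124/12)^108 ≈ 15,729.2154.
Phase 2: 15,729.2154·(1 + 0.03355)^20 ≈ 30,432.4478.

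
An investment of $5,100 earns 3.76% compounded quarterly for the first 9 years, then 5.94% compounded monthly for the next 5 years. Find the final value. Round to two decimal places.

After 9 years at 3.76%: 5,100 × 1.400486137 ≈ 7,142.4793.
Then 5 years at 5.94%: 7,142.4793 × 1.344829638 ≈ 9,605.4179.

$9,605.42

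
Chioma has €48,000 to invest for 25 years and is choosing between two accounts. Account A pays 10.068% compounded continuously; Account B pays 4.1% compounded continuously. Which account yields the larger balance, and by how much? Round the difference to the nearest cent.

Account A, by €461,005.02

Account A growth factor: e^(0.10068·25) = e^2.517 ≈ 12.3913667464; balance ≈ 594,785.6038.
Account B growth factor: e^(0.041·25) = e^1.025 ≈ 2.78709546057; balance ≈ 133,780.5821.
Account A is larger by 461,005.0217.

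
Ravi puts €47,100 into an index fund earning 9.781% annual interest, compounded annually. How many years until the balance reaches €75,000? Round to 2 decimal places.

We need (1 + 0.09781)^t = 1.5924, so t = ln 1.5924 / ln 1.09781 ≈ 4.9853.

4.99 years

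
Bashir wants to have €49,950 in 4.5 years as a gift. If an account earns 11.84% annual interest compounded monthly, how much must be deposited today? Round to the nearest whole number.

€29,395

Periodic rate = 11.84%/12 = 0.00986667; 54 periods.
P = 49,950/(1 + 0.1184/12)^54 ≈ 49,950/1.6992528979 ≈ 29,395.2713.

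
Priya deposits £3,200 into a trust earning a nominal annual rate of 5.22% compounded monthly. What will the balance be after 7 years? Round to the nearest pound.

£4,608

Periodic rate = 5.22%/12 = 0.00435; periods = 12·7 = 84.
A = 3,200·(1 + 0.00435)^84 ≈ 3,200·1.439948793 ≈ 4,607.8361.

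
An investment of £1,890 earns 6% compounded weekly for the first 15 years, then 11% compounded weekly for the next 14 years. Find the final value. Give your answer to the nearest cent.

After 15 years at 6%: 1,890 × 2.4583273221 ≈ 4,646.2386.
Then 14 years at 11%: 4,646.2386 × 4.6570092362 ≈ 21,637.5763.

£21,637.58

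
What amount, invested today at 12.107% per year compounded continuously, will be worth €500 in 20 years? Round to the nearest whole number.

€44

P = A·e^(−rt) = 500·e^(−2.4214).
e^(−2.4214) ≈ 0.0887972143, so P ≈ 44.3986.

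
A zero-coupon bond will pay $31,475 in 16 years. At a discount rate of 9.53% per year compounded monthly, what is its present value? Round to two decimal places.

$6,892.38

Growth factor = (1 + 0.0953/12)^192 ≈ 4.5666374211.
P = 31,475/4.5666374211 ≈ 6,892.3799.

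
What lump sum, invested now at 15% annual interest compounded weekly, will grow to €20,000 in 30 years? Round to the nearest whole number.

€224

Growth factor = (1 + 0.15/52)^1560 ≈ 89.43589127.
P = 20,000/89.43589127 ≈ 223.6239.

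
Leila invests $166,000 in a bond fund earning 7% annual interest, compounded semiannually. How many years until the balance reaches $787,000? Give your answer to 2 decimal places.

We need (1 + 0.035)^(2t) = 4.741, so 2t = ln 4.741 / ln 1.035 ≈ 45.2377.
t ≈ 45.2377/2 = 22.6188 years.

22.62 years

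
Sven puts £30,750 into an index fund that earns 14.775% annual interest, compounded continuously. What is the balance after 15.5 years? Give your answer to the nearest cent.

A = P·e^(rt) = 30,750·e^(0.14775·15.5) = 30,750·e^2.290125.
e^2.290125 ≈ 9.87617212553, so A ≈ 303,692.2929.

£303,692.29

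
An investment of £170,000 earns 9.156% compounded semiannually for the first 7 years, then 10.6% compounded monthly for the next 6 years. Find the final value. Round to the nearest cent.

£599,255.55

After 7 years at 9.156%: 170,000 × 1.87139147536 ≈ 318,136.5508.
Then 6 years at 10.6%: 318,136.5508 × 1.88364255794 ≈ 599,255.5463.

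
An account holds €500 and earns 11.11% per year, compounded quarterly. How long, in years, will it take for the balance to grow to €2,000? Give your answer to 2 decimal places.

We need (1 + 0.027775)^(4t) = 4, so 4t = ln 4 / ln 1.027775 ≈ 50.6016.
t ≈ 50.6016/4 = 12.6504 years.

12.65 years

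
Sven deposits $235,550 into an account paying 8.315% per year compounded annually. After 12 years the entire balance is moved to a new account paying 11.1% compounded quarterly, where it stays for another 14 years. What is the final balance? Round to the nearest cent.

$2,844,759.41

After 12 years at 8.315%: 235,550 × 2.607733754874 ≈ 614,251.6860.
Then 14 years at 11.1%: 614,251.6860 × 4.631260237414 ≈ 2,844,759.4090.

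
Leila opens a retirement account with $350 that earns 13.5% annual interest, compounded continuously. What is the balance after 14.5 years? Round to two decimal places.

A = P·e^(rt) = 350·e^(0.135·14.5) = 350·e^1.9575.
e^1.9575 ≈ 7.081600914, so A ≈ 2,478.5603.

$2,478.56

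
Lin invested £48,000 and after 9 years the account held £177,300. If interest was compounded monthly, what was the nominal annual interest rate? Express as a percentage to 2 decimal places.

14.61%

(1 + r/12)^108 = 177,300/48,000 = 3.69375.
1 + r/12 = 3.69375^(1/108) ≈ 1.012172, so r/12 ≈ 0.012172.
r ≈ 12·0.012172 = 14.60643%.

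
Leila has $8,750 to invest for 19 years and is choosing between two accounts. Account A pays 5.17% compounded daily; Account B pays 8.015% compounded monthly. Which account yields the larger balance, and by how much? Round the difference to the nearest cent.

Account B, by $16,552.48

Account A growth factor: (1 + 0.0517/365)^6935 ≈ 2.6704057795; balance ≈ 23,366.0506.
Account B growth factor: (1 + 0.08015/12)^228 ≈ 4.5621173555; balance ≈ 39,918.5269.
Account B is larger by 16,552.4763.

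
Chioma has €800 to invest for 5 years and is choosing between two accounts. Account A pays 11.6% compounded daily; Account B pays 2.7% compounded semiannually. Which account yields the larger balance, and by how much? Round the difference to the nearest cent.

Account A growth factor: (1 + 0.116/365)^1825 ≈ 1.785873864; balance ≈ 1,428.6991.
Account B growth factor: (1 + 0.0135)^10 ≈ 1.14350358; balance ≈ 914.8029.
Account A is larger by 513.8962.

Account A, by €513.90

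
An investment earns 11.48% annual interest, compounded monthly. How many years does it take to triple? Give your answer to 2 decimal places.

(1 + 0.00956667)^(12t) = 3.
12t = ln 3 / ln(1 + 0.00956667) ≈ 1.0986/0.0095212 ≈ 115.3860.
t ≈ 9.6155.

9.62 years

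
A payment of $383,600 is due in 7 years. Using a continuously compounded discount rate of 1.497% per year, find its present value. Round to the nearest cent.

$345,437.02

P = A·e^(−rt) = 383,600·e^(−0.10479).
e^(−0.10479) ≈ 0.90051361059, so P ≈ 345,437.0210.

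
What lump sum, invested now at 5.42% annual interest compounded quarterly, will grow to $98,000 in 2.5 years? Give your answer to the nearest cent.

$85,659.26

Periodic rate = 5.42%/4 = 0.01355; 10 periods.
P = 98,000/(1 + 0.01355)^10 ≈ 98,000/1.1440678457 ≈ 85,659.2556.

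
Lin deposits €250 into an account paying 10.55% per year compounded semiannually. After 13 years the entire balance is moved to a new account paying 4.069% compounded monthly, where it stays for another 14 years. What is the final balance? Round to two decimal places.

After 13 years at 10.55%: 250 × 3.80589237 ≈ 951.4731.
Then 14 years at 4.069%: 951.4731 × 1.765963381 ≈ 1,680.2666.

€1,680.27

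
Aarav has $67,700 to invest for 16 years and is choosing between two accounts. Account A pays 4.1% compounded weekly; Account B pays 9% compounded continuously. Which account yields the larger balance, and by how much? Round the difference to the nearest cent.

Account A growth factor: (1 + 0.041/52)^832 ≈ 1.92657057937; balance ≈ 130,428.8282.
Account B growth factor: e^(0.09·16) = e^1.44 ≈ 4.220695817; balance ≈ 285,741.1068.
Account B is larger by 155,312.2786.

Account B, by $155,312.28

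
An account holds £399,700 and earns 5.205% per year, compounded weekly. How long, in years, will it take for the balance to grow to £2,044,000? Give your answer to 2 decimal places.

(1 + 0.00100096)^(52t) = 2,044,000/399,700 = 5.1138.
52t·ln(1 + 0.00100096) = ln(5.1138); 52t = 1.6319/0.00100046 ≈ 1631.1978.
t ≈ 31.3692 years.

31.37 years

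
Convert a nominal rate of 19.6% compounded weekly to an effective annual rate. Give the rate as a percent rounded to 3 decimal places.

21.608%

EAR = (1 + 19.6%/52)^52 − 1 = (1 + 0.00376923)^52 − 1.
(1 + 0.00376923)^52 ≈ 1.216079, so EAR ≈ 21.60787%.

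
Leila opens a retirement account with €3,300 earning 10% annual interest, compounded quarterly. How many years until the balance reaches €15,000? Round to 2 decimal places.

We need (1 + 0.025)^(4t) = 4.5455, so 4t = ln 4.5455 / ln 1.025 ≈ 61.3191.
t ≈ 61.3191/4 = 15.3298 years.

15.33 years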